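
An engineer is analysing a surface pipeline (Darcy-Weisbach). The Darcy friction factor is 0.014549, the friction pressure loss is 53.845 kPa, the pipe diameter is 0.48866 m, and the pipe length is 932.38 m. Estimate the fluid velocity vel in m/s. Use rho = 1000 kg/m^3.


vel = sqrt(dP*1000*2*D / (f*L*rho))
vel = sqrt(53.845*1000*2*0.48866 / (0.014549*932.38*1000))
vel = 1.9696 m/s


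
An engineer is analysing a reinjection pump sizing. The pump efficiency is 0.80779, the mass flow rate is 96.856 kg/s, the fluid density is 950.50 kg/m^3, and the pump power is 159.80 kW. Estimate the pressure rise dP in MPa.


dP = P_pump * rho * eta / mdot
dP = 159.80 * 950.50 * 0.80779 / 96.856
dP = 1266.779 kPa
Convert: 1266.779 kPa * 0.001 = 1.2668 MPa
dP = 1.2668 MPa


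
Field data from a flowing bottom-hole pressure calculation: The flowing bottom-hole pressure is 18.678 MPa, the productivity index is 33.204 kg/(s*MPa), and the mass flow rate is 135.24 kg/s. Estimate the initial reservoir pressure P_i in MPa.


P_i = P_wf + mdot / PI
P_i = 18.678 + 135.24 / 33.204
P_i = 22.751 MPa


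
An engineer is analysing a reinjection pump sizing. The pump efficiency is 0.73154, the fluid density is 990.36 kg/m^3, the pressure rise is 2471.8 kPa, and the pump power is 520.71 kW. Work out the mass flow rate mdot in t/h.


mdot = P_pump * rho * eta / dP
mdot = 520.71 * 990.36 * 0.73154 / 2471.8
mdot = 152.6208 kg/s
Convert: 152.6208 kg/s * 3.6 = 549.43 t/h
mdot = 549.43 t/h


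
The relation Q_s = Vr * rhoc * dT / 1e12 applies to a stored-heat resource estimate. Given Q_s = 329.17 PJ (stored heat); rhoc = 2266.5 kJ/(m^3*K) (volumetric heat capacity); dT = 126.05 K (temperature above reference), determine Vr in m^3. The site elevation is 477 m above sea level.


Vr = Q_s * 1e12 / (rhoc * dT)
Vr = 329.17 * 1e12 / (2266.5 * 126.05)
Vr = 1.1522e+09 m^3


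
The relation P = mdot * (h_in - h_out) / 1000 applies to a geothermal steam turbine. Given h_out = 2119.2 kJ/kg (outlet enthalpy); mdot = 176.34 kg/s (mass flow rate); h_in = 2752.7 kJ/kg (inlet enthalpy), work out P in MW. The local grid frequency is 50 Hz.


P = mdot * (h_in - h_out) / 1000
P = 176.34 * (2752.7 - 2119.2) / 1000
P = 111.71 MW


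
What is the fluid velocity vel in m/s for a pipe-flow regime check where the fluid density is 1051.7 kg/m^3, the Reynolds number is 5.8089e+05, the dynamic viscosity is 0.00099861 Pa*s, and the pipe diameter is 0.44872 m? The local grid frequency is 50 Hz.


vel = Re * mu / (rho * D)
vel = 5.8089e+05 * 0.00099861 / (1051.7 * 0.44872)
vel = 1.2292 m/s


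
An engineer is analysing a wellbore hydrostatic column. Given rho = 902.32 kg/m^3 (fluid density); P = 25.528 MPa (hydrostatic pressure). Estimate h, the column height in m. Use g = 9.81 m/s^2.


h = P * 1e6 / (g * rho)
h = 25.528 * 1e6 / (9.81 * 902.32)
h = 2883.9 m


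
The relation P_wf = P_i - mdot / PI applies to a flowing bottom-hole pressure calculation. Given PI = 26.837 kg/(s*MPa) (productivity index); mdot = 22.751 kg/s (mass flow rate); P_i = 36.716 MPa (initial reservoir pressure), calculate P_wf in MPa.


P_wf = P_i - mdot / PI
P_wf = 36.716 - 22.751 / 26.837
P_wf = 35.868 MPa


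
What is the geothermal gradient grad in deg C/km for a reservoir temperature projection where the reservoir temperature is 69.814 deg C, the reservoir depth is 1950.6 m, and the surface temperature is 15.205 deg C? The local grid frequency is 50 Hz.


grad = (T_res - T_surf) / d * 1000
grad = (69.814 - 15.205) / 1950.6 * 1000
grad = 27.996 deg C/km


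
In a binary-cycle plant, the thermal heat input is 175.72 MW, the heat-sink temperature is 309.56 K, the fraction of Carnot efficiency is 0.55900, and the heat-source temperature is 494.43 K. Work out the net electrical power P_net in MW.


Step 1: eta = (1 - Tc/Th)*f = (1 - 309.56/494.43)*0.559 = 0.2090131
Step 2: P_net = eta * Q_in = 0.2090131 * 175.72 = 36.728 MW
P_net = 36.728 MW


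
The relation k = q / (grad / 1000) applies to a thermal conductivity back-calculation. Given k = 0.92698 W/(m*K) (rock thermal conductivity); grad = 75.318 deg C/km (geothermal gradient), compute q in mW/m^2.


q = k * grad / 1000
q = 0.92698 * 75.318 / 1000
q = 0.06981828 W/m^2
Convert: 0.06981828 W/m^2 * 1000.0 = 69.818 mW/m^2
q = 69.818 mW/m^2


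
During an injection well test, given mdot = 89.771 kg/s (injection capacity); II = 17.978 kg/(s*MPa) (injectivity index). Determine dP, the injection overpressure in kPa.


dP = mdot * 1000 / II
dP = 89.771 * 1000 / 17.978
dP = 4993.4 kPa


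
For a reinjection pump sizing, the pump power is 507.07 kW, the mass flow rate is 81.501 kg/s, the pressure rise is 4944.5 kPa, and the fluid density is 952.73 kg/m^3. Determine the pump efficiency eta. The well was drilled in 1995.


eta = mdot * dP / (rho * P_pump)
eta = 81.501 * 4944.5 / (952.73 * 507.07)
eta = 0.83416


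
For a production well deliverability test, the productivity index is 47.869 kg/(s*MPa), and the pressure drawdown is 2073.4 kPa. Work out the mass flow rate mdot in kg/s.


mdot = PI * dP / 1000
mdot = 47.869 * 2073.4 / 1000
mdot = 99.252 kg/s


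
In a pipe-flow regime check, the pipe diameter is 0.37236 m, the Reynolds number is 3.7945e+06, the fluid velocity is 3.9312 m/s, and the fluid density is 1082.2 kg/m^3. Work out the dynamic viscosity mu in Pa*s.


mu = rho * vel * D / Re
mu = 1082.2 * 3.9312 * 0.37236 / 3.7945e+06
mu = 0.00041749 Pa*s


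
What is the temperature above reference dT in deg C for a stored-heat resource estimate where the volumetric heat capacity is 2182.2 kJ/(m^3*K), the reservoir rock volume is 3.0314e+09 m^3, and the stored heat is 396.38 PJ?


dT = Q_s * 1e12 / (Vr * rhoc)
dT = 396.38 * 1e12 / (3.0314e+09 * 2182.2)
dT = 59.92029 K
Convert (temperature difference, 1 K = 1 deg C): 59.92029 K = 59.92029 deg C
dT = 59.920 deg C


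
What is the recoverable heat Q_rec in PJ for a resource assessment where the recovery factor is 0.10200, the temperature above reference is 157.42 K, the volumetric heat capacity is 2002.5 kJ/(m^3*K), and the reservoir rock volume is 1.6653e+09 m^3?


Step 1: Q_s = Vr*rhoc*dT/1e12 = 1.6653e+09*2002.5*157.42/1e12 = 524.9584 PJ
Step 2: Q_rec = Q_s * RF = 524.9584 * 0.102 = 53.546 PJ
Q_rec = 53.546 PJ


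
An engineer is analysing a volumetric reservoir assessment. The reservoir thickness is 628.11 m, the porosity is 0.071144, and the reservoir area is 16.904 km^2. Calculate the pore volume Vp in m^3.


Vp = A * 1e6 * hr * phi
Vp = 16.904 * 1e6 * 628.11 * 0.071144
Vp = 7.5538e+08 m^3


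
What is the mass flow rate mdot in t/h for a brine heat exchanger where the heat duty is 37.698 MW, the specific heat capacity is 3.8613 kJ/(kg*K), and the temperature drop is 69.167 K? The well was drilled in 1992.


mdot = Q * 1000 / (cp * dT)
mdot = 37.698 * 1000 / (3.8613 * 69.167)
mdot = 141.1516 kg/s
Convert: 141.1516 kg/s * 3.6 = 508.15 t/h
mdot = 508.15 t/h


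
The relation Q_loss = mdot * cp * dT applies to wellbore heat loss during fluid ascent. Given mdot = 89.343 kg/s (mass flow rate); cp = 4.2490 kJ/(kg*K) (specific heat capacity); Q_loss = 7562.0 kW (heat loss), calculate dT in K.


dT = Q_loss / (mdot * cp)
dT = 7562.0 / (89.343 * 4.2490)
dT = 19.920 K


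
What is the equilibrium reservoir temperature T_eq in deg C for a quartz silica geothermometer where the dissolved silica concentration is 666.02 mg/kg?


T_eq = 1309 / (5.19 - log10(SiO2)) - 273.15
T_eq = 1309 / (5.19 - log10(666.02)) - 273.15
T_eq = 279.98 deg C


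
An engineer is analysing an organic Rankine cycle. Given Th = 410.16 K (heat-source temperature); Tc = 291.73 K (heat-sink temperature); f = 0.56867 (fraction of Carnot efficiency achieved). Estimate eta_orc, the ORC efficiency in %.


eta_orc = (1 - Tc/Th) * f * 100
eta_orc = (1 - 291.73/410.16) * 0.56867 * 100
eta_orc = 16.420 %


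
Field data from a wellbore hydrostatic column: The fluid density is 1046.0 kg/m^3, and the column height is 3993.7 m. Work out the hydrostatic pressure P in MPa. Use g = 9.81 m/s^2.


P = rho * g * h / 1e6
P = 1046.0 * 9.81 * 3993.7 / 1e6
P = 40.980 MPa


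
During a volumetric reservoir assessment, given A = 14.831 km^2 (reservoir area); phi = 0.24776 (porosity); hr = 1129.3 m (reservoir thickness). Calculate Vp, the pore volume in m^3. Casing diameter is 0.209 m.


Vp = A * 1e6 * hr * phi
Vp = 14.831 * 1e6 * 1129.3 * 0.24776
Vp = 4.1496e+09 m^3


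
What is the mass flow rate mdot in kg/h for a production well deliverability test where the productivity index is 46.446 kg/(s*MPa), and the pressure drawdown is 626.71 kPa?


mdot = PI * dP / 1000
mdot = 46.446 * 626.71 / 1000
mdot = 29.10817 kg/s
Convert: 29.10817 kg/s * 3600.0 = 1.0479e+05 kg/h
mdot = 1.0479e+05 kg/h


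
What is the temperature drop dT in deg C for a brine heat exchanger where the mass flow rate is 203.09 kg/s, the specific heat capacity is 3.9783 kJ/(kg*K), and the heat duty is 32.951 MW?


dT = Q * 1000 / (mdot * cp)
dT = 32.951 * 1000 / (203.09 * 3.9783)
dT = 40.78332 K
Convert (temperature difference, 1 K = 1 deg C): 40.78332 K = 40.78332 deg C
dT = 40.783 deg C


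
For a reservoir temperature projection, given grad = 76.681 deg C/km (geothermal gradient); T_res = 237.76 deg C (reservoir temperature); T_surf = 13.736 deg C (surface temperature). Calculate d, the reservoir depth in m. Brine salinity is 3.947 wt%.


d = (T_res - T_surf) / grad * 1000
d = (237.76 - 13.736) / 76.681 * 1000
d = 2921.5 m


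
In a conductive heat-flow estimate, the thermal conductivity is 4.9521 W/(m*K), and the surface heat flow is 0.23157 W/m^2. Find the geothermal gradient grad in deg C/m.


grad = q * 1000 / k
grad = 0.23157 * 1000 / 4.9521
grad = 46.76198 deg C/km
Convert: 46.76198 deg C/km * 0.001 = 0.046762 deg C/m
grad = 0.046762 deg C/m


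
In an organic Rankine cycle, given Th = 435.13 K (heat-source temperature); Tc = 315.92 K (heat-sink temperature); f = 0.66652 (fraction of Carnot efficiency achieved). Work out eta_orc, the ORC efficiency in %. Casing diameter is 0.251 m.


eta_orc = (1 - Tc/Th) * f * 100
eta_orc = (1 - 315.92/435.13) * 0.66652 * 100
eta_orc = 18.260 %


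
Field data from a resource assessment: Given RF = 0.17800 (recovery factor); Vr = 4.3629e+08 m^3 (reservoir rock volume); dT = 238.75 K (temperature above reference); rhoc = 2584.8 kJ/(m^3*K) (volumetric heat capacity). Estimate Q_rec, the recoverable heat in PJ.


Step 1: Q_s = Vr*rhoc*dT/1e12 = 4.3629e+08*2584.8*238.75/1e12 = 269.2437 PJ
Step 2: Q_rec = Q_s * RF = 269.2437 * 0.178 = 47.925 PJ
Q_rec = 47.925 PJ


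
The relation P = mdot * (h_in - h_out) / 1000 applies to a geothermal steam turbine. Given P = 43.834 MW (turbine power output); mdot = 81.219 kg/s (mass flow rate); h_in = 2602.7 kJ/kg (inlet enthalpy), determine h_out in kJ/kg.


h_out = h_in - P * 1000 / mdot
h_out = 2602.7 - 43.834 * 1000 / 81.219
h_out = 2063.0 kJ/kg


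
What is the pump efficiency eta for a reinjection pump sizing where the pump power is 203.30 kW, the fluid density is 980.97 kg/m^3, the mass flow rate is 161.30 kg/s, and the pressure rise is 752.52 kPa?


eta = mdot * dP / (rho * P_pump)
eta = 161.30 * 752.52 / (980.97 * 203.30)
eta = 0.60864


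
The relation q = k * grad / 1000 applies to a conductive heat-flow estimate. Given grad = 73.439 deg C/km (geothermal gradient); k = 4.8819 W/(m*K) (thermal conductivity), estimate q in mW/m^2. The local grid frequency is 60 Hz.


q = k * grad / 1000
q = 4.8819 * 73.439 / 1000
q = 0.3585219 W/m^2
Convert: 0.3585219 W/m^2 * 1000.0 = 358.52 mW/m^2
q = 358.52 mW/m^2


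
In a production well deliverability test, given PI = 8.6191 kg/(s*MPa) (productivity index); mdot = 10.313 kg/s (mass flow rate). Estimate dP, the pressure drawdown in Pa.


dP = mdot * 1000 / PI
dP = 10.313 * 1000 / 8.6191
dP = 1196.529 kPa
Convert: 1196.529 kPa * 1000.0 = 1.1965e+06 Pa
dP = 1.1965e+06 Pa


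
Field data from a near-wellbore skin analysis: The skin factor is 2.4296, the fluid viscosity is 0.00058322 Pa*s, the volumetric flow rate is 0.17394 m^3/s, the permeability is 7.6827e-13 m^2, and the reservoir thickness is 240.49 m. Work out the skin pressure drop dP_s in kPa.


dP_s = S * q * mu / (2*pi*k*hr) / 1000
dP_s = 2.4296 * 0.17394 * 0.00058322 / (2*pi*7.6827e-13*240.49) / 1000
dP_s = 212.31 kPa


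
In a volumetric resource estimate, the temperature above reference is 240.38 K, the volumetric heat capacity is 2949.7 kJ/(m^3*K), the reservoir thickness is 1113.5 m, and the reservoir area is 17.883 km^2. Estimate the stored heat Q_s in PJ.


Step 1: Vr = A*1e6*hr = 17.883*1e6*1113.5 = 1.991272e+10 m^3
Step 2: Q_s = Vr*rhoc*dT/1e12 = 1.991272e+10*2949.7*240.38/1e12 = 14119 PJ
Q_s = 14119 PJ


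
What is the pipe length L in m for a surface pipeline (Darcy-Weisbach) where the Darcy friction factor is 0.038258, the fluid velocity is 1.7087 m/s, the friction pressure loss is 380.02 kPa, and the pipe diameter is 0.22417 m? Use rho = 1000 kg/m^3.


L = dP*1000*D / (f*rho*vel^2/2)
L = 380.02*1000*0.22417 / (0.038258*1000*1.7087^2/2)
L = 1525.3 m


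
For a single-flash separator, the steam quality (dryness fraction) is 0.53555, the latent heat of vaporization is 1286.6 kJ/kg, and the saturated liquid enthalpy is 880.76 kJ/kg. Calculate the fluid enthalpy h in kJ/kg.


h = hf + x * hfg
h = 880.76 + 0.53555 * 1286.6
h = 1569.8 kJ/kg


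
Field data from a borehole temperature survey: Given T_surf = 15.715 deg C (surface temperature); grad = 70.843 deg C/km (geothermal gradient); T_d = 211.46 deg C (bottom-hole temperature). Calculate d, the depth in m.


d = (T_d - T_surf) / grad * 1000
d = (211.46 - 15.715) / 70.843 * 1000
d = 2763.1 m


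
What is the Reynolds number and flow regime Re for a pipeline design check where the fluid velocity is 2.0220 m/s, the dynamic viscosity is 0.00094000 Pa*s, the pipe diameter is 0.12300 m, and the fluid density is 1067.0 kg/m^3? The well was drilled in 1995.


Step 1: Re = rho*vel*D/mu = 1067.0*2.022*0.123/0.00094 = 2.8231e+05
Step 2: Re = 2.8231e+05 > 4000, so flow is turbulent.
Re = 2.8231e+05 (turbulent)


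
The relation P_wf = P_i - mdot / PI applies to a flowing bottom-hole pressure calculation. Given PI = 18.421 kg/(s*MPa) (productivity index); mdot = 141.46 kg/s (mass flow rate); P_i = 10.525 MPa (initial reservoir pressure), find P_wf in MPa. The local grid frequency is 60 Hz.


P_wf = P_i - mdot / PI
P_wf = 10.525 - 141.46 / 18.421
P_wf = 2.8457 MPa


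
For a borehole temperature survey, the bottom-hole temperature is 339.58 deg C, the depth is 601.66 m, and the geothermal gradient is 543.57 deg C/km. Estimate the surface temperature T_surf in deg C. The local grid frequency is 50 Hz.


T_surf = T_d - grad * d / 1000
T_surf = 339.58 - 543.57 * 601.66 / 1000
T_surf = 12.536 deg C


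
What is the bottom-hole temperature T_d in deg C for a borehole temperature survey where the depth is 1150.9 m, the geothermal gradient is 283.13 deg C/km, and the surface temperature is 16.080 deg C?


T_d = T_surf + grad * d / 1000
T_d = 16.080 + 283.13 * 1150.9 / 1000
T_d = 341.93 deg C


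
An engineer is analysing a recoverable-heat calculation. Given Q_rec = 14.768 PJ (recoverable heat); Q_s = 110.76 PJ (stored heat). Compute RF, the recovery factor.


RF = Q_rec / Q_s
RF = 14.768 / 110.76
RF = 0.13333


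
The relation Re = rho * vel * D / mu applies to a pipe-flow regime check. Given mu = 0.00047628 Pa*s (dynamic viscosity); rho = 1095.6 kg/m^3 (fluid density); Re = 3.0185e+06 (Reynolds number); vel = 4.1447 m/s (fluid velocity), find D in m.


D = Re * mu / (rho * vel)
D = 3.0185e+06 * 0.00047628 / (1095.6 * 4.1447)
D = 0.31660 m


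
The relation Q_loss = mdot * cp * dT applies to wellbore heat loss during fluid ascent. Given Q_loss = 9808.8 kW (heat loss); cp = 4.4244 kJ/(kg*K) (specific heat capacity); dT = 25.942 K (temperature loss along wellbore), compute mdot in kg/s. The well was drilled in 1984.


mdot = Q_loss / (cp * dT)
mdot = 9808.8 / (4.4244 * 25.942)
mdot = 85.459 kg/s


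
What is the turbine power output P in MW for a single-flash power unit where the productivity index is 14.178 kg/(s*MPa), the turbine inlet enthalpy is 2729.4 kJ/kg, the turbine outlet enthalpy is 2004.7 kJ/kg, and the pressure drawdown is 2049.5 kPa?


Step 1: mdot = PI * dP / 1000 = 14.178 * 2049.5 / 1000 = 29.05781 kg/s
Step 2: P = mdot*(h_in - h_out)/1000 = 29.05781*(2729.4 - 2004.7)/1000 = 21.058 MW
P = 21.058 MW


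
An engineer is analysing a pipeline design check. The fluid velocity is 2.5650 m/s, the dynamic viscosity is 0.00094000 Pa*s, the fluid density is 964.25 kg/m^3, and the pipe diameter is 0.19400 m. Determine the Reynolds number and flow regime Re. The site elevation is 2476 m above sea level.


Step 1: Re = rho*vel*D/mu = 964.25*2.565*0.194/0.00094 = 5.1045e+05
Step 2: Re = 5.1045e+05 > 4000, so flow is turbulent.
Re = 5.1045e+05 (turbulent)


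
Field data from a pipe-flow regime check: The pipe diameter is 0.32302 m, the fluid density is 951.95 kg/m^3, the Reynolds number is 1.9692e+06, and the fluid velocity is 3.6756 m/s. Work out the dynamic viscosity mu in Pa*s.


mu = rho * vel * D / Re
mu = 951.95 * 3.6756 * 0.32302 / 1.9692e+06
mu = 0.00057396 Pa*s


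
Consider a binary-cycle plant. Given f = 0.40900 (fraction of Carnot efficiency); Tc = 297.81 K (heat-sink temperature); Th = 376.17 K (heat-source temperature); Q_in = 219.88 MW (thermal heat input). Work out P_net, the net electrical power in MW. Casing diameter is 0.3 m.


Step 1: eta = (1 - Tc/Th)*f = (1 - 297.81/376.17)*0.409 = 0.08519882
Step 2: P_net = eta * Q_in = 0.08519882 * 219.88 = 18.734 MW
P_net = 18.734 MW


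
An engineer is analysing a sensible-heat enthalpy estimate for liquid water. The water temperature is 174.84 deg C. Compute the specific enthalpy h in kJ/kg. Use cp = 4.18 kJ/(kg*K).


h = cp * T
h = 4.18 * 174.84
h = 730.83 kJ/kg


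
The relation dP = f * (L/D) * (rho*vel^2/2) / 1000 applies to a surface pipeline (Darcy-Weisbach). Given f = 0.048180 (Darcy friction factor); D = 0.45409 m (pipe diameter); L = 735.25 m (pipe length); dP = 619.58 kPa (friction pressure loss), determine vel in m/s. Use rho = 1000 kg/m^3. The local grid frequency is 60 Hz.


vel = sqrt(dP*1000*2*D / (f*L*rho))
vel = sqrt(619.58*1000*2*0.45409 / (0.048180*735.25*1000))
vel = 3.9855 m/s


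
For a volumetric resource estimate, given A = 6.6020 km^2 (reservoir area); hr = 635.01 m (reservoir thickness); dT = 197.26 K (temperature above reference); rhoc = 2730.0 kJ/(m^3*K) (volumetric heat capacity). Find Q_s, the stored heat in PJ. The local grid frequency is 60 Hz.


Step 1: Vr = A*1e6*hr = 6.602*1e6*635.01 = 4.192336e+09 m^3
Step 2: Q_s = Vr*rhoc*dT/1e12 = 4.192336e+09*2730.0*197.26/1e12 = 2257.7 PJ
Q_s = 2257.7 PJ


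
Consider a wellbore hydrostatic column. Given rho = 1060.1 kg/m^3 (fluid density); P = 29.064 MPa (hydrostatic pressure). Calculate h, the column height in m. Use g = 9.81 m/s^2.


h = P * 1e6 / (g * rho)
h = 29.064 * 1e6 / (9.81 * 1060.1)
h = 2794.7 m


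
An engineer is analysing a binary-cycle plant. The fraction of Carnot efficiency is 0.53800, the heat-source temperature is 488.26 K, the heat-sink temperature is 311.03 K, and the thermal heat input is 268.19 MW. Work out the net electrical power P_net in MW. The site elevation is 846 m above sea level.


Step 1: eta = (1 - Tc/Th)*f = (1 - 311.03/488.26)*0.538 = 0.1952848
Step 2: P_net = eta * Q_in = 0.1952848 * 268.19 = 52.373 MW
P_net = 52.373 MW


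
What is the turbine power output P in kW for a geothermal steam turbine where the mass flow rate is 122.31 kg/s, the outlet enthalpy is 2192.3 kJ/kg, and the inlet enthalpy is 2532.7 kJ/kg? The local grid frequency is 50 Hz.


P = mdot * (h_in - h_out) / 1000
P = 122.31 * (2532.7 - 2192.3) / 1000
P = 41.63432 MW
Convert: 41.63432 MW * 1000.0 = 41634 kW
P = 41634 kW


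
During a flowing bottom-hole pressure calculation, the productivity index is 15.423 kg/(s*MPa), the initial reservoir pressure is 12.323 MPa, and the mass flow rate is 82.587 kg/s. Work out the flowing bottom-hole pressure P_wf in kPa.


P_wf = P_i - mdot / PI
P_wf = 12.323 - 82.587 / 15.423
P_wf = 6.968205 MPa
Convert: 6.968205 MPa * 1000.0 = 6968.2 kPa
P_wf = 6968.2 kPa


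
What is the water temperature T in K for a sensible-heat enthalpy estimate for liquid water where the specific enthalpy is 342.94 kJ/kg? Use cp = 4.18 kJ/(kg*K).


T = h / cp
T = 342.94 / 4.18
T = 82.04306 deg C
Convert to K: 82.04306 + 273.15 = 355.19 K
T = 355.19 K


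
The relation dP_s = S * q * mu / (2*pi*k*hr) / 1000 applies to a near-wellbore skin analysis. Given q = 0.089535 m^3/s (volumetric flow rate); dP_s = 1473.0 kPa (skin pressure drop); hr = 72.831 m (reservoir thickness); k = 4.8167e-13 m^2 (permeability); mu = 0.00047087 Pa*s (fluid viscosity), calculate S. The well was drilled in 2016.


S = dP_s * 1000 * 2*pi*k*hr / (q*mu)
S = 1473.0 * 1000 * 2*pi*4.8167e-13*72.831 / (0.089535*0.00047087)
S = 7.7011


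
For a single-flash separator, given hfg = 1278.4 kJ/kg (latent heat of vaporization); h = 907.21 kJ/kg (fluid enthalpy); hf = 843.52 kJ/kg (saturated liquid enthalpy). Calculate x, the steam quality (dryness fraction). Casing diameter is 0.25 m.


x = (h - hf) / hfg
x = (907.21 - 843.52) / 1278.4
x = 0.049820


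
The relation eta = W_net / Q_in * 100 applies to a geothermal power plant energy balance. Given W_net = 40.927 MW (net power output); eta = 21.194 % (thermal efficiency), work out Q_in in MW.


Q_in = W_net / (eta / 100)
Q_in = 40.927 / (21.194 / 100)
Q_in = 193.11 MW


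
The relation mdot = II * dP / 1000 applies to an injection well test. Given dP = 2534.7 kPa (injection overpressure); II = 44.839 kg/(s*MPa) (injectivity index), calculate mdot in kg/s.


mdot = II * dP / 1000
mdot = 44.839 * 2534.7 / 1000
mdot = 113.65 kg/s


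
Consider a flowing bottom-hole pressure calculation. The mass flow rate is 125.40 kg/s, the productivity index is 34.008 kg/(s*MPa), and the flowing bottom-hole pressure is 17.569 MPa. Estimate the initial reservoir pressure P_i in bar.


P_i = P_wf + mdot / PI
P_i = 17.569 + 125.40 / 34.008
P_i = 21.25637 MPa
Convert: 21.25637 MPa * 10.0 = 212.56 bar
P_i = 212.56 bar


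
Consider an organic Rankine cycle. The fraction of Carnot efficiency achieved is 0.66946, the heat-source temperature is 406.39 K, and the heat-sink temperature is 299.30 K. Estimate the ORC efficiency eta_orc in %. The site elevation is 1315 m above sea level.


eta_orc = (1 - Tc/Th) * f * 100
eta_orc = (1 - 299.30/406.39) * 0.66946 * 100
eta_orc = 17.641 %


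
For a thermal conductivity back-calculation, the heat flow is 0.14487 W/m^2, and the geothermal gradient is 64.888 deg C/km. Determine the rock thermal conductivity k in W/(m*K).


k = q / (grad / 1000)
k = 0.14487 / (64.888 / 1000)
k = 2.2326 W/(m*K)


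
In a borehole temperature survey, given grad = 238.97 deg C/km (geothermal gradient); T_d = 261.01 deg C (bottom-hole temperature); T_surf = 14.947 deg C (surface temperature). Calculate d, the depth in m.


d = (T_d - T_surf) / grad * 1000
d = (261.01 - 14.947) / 238.97 * 1000
d = 1029.7 m


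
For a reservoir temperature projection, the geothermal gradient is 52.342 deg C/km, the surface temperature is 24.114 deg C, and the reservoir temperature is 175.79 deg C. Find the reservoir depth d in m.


d = (T_res - T_surf) / grad * 1000
d = (175.79 - 24.114) / 52.342 * 1000
d = 2897.8 m


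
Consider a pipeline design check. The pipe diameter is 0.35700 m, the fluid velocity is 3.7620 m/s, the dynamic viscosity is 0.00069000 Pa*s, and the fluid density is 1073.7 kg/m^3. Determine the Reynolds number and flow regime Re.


Step 1: Re = rho*vel*D/mu = 1073.7*3.762*0.357/0.00069 = 2.0899e+06
Step 2: Re = 2.0899e+06 > 4000, so flow is turbulent.
Re = 2.0899e+06 (turbulent)


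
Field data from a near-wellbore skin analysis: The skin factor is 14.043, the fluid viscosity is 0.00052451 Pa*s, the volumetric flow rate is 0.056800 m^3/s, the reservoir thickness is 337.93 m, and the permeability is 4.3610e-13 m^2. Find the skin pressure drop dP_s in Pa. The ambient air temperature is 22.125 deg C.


dP_s = S * q * mu / (2*pi*k*hr) / 1000
dP_s = 14.043 * 0.056800 * 0.00052451 / (2*pi*4.3610e-13*337.93) / 1000
dP_s = 451.8240 kPa
Convert: 451.8240 kPa * 1000.0 = 4.5182e+05 Pa
dP_s = 4.5182e+05 Pa


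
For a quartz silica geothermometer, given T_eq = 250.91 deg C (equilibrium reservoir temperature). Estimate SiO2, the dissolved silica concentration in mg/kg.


SiO2 = 10^(5.19 - 1309/(T_eq + 273.15))
SiO2 = 10^(5.19 - 1309/(250.91 + 273.15))
SiO2 = 492.26 mg/kg


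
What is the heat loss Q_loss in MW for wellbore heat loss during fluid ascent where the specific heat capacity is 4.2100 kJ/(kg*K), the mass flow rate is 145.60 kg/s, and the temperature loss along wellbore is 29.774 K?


Q_loss = mdot * cp * dT
Q_loss = 145.60 * 4.2100 * 29.774
Q_loss = 18250.75 kW
Convert: 18250.75 kW * 0.001 = 18.251 MW
Q_loss = 18.251 MW


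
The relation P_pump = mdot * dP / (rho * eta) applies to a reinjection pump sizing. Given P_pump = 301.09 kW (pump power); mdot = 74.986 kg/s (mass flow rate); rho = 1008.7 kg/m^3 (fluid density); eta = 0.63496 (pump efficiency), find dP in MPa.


dP = P_pump * rho * eta / mdot
dP = 301.09 * 1008.7 * 0.63496 / 74.986
dP = 2571.725 kPa
Convert: 2571.725 kPa * 0.001 = 2.5717 MPa
dP = 2.5717 MPa


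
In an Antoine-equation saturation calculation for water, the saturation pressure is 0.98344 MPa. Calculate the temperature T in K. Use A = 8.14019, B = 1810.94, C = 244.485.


T = B / (A - log10(P_sat * 760 / 0.101325)) - C
T = 1810.94 / (8.14019 - log10(0.98344 * 760 / 0.101325)) - 244.485
T = 179.3899 deg C
Convert to K: 179.3899 + 273.15 = 452.54 K
T = 452.54 K


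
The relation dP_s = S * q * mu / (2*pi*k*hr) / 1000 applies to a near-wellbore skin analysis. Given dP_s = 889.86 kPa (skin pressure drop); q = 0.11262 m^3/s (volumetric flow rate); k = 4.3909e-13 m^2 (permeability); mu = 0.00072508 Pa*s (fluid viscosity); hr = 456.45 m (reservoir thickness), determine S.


S = dP_s * 1000 * 2*pi*k*hr / (q*mu)
S = 889.86 * 1000 * 2*pi*4.3909e-13*456.45 / (0.11262*0.00072508)
S = 13.723


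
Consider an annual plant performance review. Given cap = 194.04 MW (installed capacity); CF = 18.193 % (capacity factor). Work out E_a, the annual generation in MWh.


E_a = CF / 100 * cap * 8760
E_a = 18.193 / 100 * 194.04 * 8760
E_a = 3.0924e+05 MWh


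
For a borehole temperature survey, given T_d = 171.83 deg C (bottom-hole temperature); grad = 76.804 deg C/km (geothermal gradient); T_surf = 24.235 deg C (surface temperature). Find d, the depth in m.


d = (T_d - T_surf) / grad * 1000
d = (171.83 - 24.235) / 76.804 * 1000
d = 1921.7 m


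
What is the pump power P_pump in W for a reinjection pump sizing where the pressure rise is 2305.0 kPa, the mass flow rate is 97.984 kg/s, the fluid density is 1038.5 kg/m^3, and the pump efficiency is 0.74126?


P_pump = mdot * dP / (rho * eta)
P_pump = 97.984 * 2305.0 / (1038.5 * 0.74126)
P_pump = 293.3925 kW
Convert: 293.3925 kW * 1000.0 = 2.9339e+05 W
P_pump = 2.9339e+05 W


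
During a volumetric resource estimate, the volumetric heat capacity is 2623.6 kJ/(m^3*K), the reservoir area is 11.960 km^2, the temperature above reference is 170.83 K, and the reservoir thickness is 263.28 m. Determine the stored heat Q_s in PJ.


Step 1: Vr = A*1e6*hr = 11.96*1e6*263.28 = 3.148829e+09 m^3
Step 2: Q_s = Vr*rhoc*dT/1e12 = 3.148829e+09*2623.6*170.83/1e12 = 1411.3 PJ
Q_s = 1411.3 PJ


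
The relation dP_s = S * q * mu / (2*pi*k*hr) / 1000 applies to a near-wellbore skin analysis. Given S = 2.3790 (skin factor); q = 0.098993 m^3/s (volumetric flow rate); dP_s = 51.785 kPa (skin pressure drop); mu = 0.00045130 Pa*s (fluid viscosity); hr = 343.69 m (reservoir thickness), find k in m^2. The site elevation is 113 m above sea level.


k = S*q*mu / (2*pi*dP_s*1000*hr)
k = 2.3790*0.098993*0.00045130 / (2*pi*51.785*1000*343.69)
k = 9.5042e-13 m^2


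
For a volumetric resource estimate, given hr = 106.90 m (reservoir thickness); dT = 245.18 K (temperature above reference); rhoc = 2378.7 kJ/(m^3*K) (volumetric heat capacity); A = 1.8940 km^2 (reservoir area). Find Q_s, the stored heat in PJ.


Step 1: Vr = A*1e6*hr = 1.894*1e6*106.9 = 2.024686e+08 m^3
Step 2: Q_s = Vr*rhoc*dT/1e12 = 2.024686e+08*2378.7*245.18/1e12 = 118.08 PJ
Q_s = 118.08 PJ


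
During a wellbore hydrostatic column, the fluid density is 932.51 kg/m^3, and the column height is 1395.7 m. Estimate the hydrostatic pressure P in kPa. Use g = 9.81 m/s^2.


P = rho * g * h / 1e6
P = 932.51 * 9.81 * 1395.7 / 1e6
P = 12.76776 MPa
Convert: 12.76776 MPa * 1000.0 = 12768 kPa
P = 12768 kPa


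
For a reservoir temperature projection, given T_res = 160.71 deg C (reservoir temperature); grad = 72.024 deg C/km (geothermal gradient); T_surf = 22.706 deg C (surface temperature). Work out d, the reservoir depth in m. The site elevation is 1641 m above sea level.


d = (T_res - T_surf) / grad * 1000
d = (160.71 - 22.706) / 72.024 * 1000
d = 1916.1 m


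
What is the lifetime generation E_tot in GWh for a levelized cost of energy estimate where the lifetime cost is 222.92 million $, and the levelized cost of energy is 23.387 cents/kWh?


E_tot = C_tot / LCOE * 100
E_tot = 222.92 / 23.387 * 100
E_tot = 953.18 GWh


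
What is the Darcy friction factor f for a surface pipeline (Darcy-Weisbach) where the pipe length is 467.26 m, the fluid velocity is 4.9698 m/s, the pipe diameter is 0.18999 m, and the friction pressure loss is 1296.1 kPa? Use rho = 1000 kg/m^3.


f = dP*1000 / ((L/D)*(rho*vel^2/2))
f = 1296.1*1000 / ((467.26/0.18999)*(1000*4.9698^2/2))
f = 0.042674


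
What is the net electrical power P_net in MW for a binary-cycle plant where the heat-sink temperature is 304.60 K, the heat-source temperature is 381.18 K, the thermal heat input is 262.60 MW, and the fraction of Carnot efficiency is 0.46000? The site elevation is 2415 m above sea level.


Step 1: eta = (1 - Tc/Th)*f = (1 - 304.6/381.18)*0.46 = 0.09241513
Step 2: P_net = eta * Q_in = 0.09241513 * 262.6 = 24.268 MW
P_net = 24.268 MW


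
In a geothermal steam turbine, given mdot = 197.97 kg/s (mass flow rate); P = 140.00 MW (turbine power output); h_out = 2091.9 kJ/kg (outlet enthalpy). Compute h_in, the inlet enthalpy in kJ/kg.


h_in = h_out + P * 1000 / mdot
h_in = 2091.9 + 140.00 * 1000 / 197.97
h_in = 2799.1 kJ/kg


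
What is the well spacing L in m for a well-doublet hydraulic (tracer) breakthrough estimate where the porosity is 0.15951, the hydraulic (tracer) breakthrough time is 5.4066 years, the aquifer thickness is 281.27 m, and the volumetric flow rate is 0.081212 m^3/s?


L = sqrt(t_bt*365.25*86400*3*Qv / (pi*hr*phi))
L = sqrt(5.4066*365.25*86400*3*0.081212 / (pi*281.27*0.15951))
L = 543.07 m


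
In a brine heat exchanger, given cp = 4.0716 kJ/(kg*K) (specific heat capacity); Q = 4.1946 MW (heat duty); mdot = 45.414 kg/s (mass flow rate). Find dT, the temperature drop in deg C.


dT = Q * 1000 / (mdot * cp)
dT = 4.1946 * 1000 / (45.414 * 4.0716)
dT = 22.68484 K
Convert (temperature difference, 1 K = 1 deg C): 22.68484 K = 22.68484 deg C
dT = 22.685 deg C


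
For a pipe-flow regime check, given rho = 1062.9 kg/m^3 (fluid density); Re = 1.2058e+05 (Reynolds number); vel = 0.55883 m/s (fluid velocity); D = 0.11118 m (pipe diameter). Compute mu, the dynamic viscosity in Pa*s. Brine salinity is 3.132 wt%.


mu = rho * vel * D / Re
mu = 1062.9 * 0.55883 * 0.11118 / 1.2058e+05
mu = 0.00054768 Pa*s


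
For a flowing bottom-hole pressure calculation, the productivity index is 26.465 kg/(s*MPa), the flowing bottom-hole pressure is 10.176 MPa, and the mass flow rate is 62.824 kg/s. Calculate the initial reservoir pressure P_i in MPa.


P_i = P_wf + mdot / PI
P_i = 10.176 + 62.824 / 26.465
P_i = 12.550 MPa


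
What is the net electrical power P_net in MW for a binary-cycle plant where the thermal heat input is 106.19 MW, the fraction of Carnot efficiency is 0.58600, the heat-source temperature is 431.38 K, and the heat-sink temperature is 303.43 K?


Step 1: eta = (1 - Tc/Th)*f = (1 - 303.43/431.38)*0.586 = 0.1738113
Step 2: P_net = eta * Q_in = 0.1738113 * 106.19 = 18.457 MW
P_net = 18.457 MW


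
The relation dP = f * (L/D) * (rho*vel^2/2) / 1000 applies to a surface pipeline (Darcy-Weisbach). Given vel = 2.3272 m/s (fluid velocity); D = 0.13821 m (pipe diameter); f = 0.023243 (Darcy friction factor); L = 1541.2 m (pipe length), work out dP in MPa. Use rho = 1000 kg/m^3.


dP = f * (L/D) * (rho*vel^2/2) / 1000
dP = 0.023243 * (1541.2/0.13821) * (1000*2.3272^2/2) / 1000
dP = 701.8578 kPa
Convert: 701.8578 kPa * 0.001 = 0.70186 MPa
dP = 0.70186 MPa


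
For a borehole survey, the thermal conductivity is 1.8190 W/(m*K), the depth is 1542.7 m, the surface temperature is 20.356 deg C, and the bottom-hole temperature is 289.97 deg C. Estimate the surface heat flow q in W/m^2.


Step 1: grad = (T_d - T_surf)/d * 1000 = (289.97 - 20.356)/1542.7 * 1000 = 174.7676 deg C/km
Step 2: q = k * grad / 1000 = 1.819 * 174.7676 / 1000 = 0.31790 W/m^2
q = 0.31790 W/m^2


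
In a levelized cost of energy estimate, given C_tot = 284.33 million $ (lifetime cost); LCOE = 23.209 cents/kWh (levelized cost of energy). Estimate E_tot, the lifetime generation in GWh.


E_tot = C_tot / LCOE * 100
E_tot = 284.33 / 23.209 * 100
E_tot = 1225.1 GWh


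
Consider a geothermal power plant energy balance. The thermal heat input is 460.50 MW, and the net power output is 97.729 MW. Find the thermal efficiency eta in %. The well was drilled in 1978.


eta = W_net / Q_in * 100
eta = 97.729 / 460.50 * 100
eta = 21.222 %


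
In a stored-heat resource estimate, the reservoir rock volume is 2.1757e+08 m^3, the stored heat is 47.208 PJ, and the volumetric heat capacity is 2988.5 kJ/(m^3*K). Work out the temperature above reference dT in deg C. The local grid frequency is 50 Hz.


dT = Q_s * 1e12 / (Vr * rhoc)
dT = 47.208 * 1e12 / (2.1757e+08 * 2988.5)
dT = 72.60447 K
Convert (temperature difference, 1 K = 1 deg C): 72.60447 K = 72.60447 deg C
dT = 72.604 deg C


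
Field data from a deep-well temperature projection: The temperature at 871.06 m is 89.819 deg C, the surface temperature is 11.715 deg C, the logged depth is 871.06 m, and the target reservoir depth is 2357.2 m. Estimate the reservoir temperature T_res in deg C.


Step 1: grad = (T_d1 - T_surf)/d1 * 1000 = (89.819 - 11.715)/871.06 * 1000 = 89.66547 deg C/km
Step 2: T_res = T_surf + grad*d2/1000 = 11.715 + 89.66547*2357.2/1000 = 223.07 deg C
T_res = 223.07 deg C


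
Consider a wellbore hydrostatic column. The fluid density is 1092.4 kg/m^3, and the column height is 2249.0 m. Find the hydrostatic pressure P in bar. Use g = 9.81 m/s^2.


P = rho * g * h / 1e6
P = 1092.4 * 9.81 * 2249.0 / 1e6
P = 24.10128 MPa
Convert: 24.10128 MPa * 10.0 = 241.01 bar
P = 241.01 bar


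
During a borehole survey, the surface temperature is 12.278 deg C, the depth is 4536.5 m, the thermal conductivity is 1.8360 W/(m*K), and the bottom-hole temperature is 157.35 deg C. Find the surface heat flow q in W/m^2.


Step 1: grad = (T_d - T_surf)/d * 1000 = (157.35 - 12.278)/4536.5 * 1000 = 31.97884 deg C/km
Step 2: q = k * grad / 1000 = 1.836 * 31.97884 / 1000 = 0.058713 W/m^2
q = 0.058713 W/m^2


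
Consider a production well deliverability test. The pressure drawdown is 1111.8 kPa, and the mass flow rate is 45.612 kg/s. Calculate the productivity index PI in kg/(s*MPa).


PI = mdot * 1000 / dP
PI = 45.612 * 1000 / 1111.8
PI = 41.025 kg/(s*MPa)


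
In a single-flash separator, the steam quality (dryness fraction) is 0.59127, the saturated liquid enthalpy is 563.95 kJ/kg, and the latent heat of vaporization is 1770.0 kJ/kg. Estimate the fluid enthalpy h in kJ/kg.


h = hf + x * hfg
h = 563.95 + 0.59127 * 1770.0
h = 1610.5 kJ/kg


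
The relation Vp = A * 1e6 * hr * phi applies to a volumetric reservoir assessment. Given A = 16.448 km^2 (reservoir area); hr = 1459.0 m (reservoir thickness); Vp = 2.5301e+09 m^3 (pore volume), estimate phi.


phi = Vp / (A * 1e6 * hr)
phi = 2.5301e+09 / (16.448 * 1e6 * 1459.0)
phi = 0.10543


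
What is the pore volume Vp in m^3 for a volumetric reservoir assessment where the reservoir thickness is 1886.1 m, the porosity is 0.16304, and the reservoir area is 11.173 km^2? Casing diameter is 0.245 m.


Vp = A * 1e6 * hr * phi
Vp = 11.173 * 1e6 * 1886.1 * 0.16304
Vp = 3.4358e+09 m^3


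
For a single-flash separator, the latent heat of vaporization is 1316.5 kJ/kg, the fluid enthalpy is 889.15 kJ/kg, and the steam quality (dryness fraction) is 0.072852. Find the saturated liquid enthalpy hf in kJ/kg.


hf = h - x * hfg
hf = 889.15 - 0.072852 * 1316.5
hf = 793.24 kJ/kg


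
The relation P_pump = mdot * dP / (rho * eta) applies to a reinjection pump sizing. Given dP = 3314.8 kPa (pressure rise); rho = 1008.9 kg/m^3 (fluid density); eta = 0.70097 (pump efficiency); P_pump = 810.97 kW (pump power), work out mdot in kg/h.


mdot = P_pump * rho * eta / dP
mdot = 810.97 * 1008.9 * 0.70097 / 3314.8
mdot = 173.0195 kg/s
Convert: 173.0195 kg/s * 3600.0 = 6.2287e+05 kg/h
mdot = 6.2287e+05 kg/h


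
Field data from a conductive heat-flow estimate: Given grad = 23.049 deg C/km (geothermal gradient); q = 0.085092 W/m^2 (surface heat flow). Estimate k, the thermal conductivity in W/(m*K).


k = q * 1000 / grad
k = 0.085092 * 1000 / 23.049
k = 3.6918 W/(m*K)


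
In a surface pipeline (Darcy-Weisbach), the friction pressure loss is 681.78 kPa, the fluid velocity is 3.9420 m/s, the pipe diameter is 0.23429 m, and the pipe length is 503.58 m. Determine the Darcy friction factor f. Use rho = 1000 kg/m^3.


f = dP*1000 / ((L/D)*(rho*vel^2/2))
f = 681.78*1000 / ((503.58/0.23429)*(1000*3.9420^2/2))
f = 0.040825


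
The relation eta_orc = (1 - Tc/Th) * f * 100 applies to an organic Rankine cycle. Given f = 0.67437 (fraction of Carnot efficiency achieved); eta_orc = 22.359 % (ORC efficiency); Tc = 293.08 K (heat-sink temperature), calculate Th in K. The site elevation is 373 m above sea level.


Th = Tc / (1 - (eta_orc/100)/f)
Th = 293.08 / (1 - (22.359/100)/0.67437)
Th = 438.45 K


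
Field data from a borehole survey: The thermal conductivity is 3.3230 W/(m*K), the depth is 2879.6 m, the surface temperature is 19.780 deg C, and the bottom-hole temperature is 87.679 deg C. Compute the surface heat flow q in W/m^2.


Step 1: grad = (T_d - T_surf)/d * 1000 = (87.679 - 19.78)/2879.6 * 1000 = 23.57932 deg C/km
Step 2: q = k * grad / 1000 = 3.323 * 23.57932 / 1000 = 0.078354 W/m^2
q = 0.078354 W/m^2


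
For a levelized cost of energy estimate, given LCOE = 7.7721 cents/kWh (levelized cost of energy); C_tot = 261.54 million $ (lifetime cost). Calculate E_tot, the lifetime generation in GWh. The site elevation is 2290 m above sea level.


E_tot = C_tot / LCOE * 100
E_tot = 261.54 / 7.7721 * 100
E_tot = 3365.1 GWh


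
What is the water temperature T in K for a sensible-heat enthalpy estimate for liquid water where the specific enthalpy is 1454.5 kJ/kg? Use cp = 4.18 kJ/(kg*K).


T = h / cp
T = 1454.5 / 4.18
T = 347.9665 deg C
Convert to K: 347.9665 + 273.15 = 621.12 K
T = 621.12 K


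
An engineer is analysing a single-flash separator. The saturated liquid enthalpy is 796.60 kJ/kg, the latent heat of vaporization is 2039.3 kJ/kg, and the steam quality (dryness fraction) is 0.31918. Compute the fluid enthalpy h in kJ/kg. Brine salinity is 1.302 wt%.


h = hf + x * hfg
h = 796.60 + 0.31918 * 2039.3
h = 1447.5 kJ/kg


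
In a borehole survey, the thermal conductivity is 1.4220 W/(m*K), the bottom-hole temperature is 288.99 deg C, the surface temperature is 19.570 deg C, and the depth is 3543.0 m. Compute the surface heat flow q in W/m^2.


Step 1: grad = (T_d - T_surf)/d * 1000 = (288.99 - 19.57)/3543.0 * 1000 = 76.04290 deg C/km
Step 2: q = k * grad / 1000 = 1.422 * 76.04290 / 1000 = 0.10813 W/m^2
q = 0.10813 W/m^2
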